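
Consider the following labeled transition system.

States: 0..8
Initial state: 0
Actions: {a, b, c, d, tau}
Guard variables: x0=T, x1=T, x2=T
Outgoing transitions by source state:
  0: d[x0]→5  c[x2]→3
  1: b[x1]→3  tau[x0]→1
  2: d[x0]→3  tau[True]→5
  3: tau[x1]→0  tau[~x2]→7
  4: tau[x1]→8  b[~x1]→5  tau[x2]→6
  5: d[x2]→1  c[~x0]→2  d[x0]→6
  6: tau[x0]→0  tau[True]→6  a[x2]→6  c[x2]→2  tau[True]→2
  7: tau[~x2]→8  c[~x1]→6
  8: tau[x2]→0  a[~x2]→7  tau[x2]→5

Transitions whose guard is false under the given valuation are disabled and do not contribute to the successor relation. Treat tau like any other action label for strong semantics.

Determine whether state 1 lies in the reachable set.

Answer: REACHABLE

Working:
After dropping false guards: 18 live edges.
Layer 0: {0}
Layer 1: {3,5}  cumulative {0,3,5}
Layer 2: {1,6}  cumulative {0,1,3,5,6}
Layer 3: {2}  cumulative {0,1,2,3,5,6}
R = {0,1,2,3,5,6}
Path to 1: d·d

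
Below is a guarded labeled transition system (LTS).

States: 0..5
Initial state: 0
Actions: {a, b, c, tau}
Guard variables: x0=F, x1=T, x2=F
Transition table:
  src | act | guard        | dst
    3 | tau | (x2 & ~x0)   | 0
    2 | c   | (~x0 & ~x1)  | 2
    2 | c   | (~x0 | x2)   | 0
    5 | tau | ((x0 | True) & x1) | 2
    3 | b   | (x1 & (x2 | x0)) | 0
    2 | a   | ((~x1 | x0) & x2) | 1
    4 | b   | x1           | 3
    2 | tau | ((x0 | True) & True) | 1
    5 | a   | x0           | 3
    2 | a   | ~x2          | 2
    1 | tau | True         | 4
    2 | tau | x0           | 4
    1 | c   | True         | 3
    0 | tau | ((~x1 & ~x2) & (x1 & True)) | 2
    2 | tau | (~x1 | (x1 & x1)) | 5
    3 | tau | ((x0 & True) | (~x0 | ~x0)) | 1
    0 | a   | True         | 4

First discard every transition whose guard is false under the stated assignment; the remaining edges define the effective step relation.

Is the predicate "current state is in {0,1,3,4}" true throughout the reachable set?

Answer: INVARIANT HOLDS

Analysis:
Inv-set: {0,1,3,4}
Reach set: {0,1,3,4}
  0: safe
  1: safe
  3: safe
  4: safe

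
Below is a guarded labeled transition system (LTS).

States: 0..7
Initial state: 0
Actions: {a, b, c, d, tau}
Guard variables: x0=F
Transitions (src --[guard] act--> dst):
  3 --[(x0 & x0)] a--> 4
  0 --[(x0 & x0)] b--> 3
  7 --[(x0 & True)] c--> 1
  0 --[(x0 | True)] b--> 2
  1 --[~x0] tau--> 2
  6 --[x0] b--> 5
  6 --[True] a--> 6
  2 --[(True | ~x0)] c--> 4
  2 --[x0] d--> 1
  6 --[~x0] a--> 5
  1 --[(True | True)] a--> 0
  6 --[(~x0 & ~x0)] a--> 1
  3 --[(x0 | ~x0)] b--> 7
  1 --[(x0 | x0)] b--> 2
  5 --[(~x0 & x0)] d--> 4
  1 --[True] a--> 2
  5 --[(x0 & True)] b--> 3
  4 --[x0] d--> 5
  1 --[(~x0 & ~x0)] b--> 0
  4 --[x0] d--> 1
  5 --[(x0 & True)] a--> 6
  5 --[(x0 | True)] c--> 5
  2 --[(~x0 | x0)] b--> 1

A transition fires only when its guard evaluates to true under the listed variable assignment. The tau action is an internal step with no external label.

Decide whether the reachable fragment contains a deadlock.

Reachable = {0,1,2,4}
  0: b→2  [1 out]
  1: a→0  a→2  b→0  tau→2  [4 out]
  2: b→1  c→4  [2 out]
  4: ∅  [STUCK]
trace reaching 4: b·c

Answer: DEADLOCK at state 4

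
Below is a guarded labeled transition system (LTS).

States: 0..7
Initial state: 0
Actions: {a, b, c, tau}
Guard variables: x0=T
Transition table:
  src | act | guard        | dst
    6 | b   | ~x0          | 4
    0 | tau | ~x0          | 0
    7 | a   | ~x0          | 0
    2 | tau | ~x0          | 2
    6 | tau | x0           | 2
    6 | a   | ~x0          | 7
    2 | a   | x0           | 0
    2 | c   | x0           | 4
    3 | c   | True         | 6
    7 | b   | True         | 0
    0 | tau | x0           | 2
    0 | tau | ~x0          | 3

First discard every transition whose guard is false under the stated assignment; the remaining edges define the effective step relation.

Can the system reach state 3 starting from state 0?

6 transition(s) survive guard evaluation.
L0 = {0}
L1 = {2}  total {0,2}
L2 = {4}  total {0,2,4}
Reachable = {0,2,4}

Answer: UNREACHABLE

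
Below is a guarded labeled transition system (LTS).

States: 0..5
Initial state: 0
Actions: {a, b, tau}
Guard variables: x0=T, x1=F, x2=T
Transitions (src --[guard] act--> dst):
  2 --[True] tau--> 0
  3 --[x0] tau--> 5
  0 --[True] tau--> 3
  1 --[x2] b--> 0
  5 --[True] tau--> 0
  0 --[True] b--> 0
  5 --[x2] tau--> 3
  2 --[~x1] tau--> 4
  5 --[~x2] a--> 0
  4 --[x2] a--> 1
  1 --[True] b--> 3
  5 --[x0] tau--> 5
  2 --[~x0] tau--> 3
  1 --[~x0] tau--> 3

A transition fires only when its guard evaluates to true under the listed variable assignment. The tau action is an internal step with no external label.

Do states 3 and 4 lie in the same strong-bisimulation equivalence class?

Answer: NOT BISIMILAR

Trace:
Compute ~ classes (split until stable):
  P[0] = {{0,1,2,3,4,5}}
  P[1] = {{0},{1},{2,3,5},{4}}
  P[2] = {{0},{1},{2},{3},{4},{5}}
Fixed point at round 3; 6 class(es).
class of 3: {3}; class of 4: {4}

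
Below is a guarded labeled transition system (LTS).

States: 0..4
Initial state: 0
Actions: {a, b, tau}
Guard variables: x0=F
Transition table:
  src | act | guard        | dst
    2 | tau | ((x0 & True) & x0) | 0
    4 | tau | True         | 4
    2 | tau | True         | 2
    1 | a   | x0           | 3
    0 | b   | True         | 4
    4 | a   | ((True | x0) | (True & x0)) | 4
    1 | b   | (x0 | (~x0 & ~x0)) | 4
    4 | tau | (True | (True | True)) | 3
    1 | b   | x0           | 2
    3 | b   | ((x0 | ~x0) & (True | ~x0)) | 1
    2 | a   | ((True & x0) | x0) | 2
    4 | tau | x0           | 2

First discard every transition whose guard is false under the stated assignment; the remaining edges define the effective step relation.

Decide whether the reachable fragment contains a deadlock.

R = {0,1,3,4}
  0: b→4  [1 exit(s)]
  1: b→4  [1 exit(s)]
  3: b→1  [1 exit(s)]
  4: a→4  tau→3  tau→4  [3 exit(s)]

Answer: DEADLOCK-FREE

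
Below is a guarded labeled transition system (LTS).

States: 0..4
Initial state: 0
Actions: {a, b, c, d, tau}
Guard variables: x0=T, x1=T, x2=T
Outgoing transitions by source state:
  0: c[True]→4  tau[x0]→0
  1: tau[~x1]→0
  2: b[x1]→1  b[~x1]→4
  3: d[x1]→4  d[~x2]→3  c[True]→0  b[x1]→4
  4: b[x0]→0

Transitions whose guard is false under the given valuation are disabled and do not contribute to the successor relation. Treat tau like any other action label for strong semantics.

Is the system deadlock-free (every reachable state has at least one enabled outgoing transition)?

Reachable = {0,4}
  0: c→4  tau→0  [deg 2]
  4: b→0  [deg 1]

Answer: DEADLOCK-FREE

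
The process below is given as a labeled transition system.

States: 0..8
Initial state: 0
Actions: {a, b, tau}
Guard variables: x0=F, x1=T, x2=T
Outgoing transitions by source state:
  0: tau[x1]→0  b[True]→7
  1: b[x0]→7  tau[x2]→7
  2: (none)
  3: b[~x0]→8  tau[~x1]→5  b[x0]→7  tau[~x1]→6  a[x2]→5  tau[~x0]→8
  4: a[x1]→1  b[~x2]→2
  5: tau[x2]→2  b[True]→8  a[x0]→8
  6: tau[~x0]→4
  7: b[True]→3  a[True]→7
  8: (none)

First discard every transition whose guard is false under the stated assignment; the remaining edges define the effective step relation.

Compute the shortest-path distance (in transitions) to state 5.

Layered search for 5:
  Layer 0: {0}
  Layer 1: {7}
  Layer 2: {3}
  Layer 3: {5,8}
first hit 5 at d=3 via b·b·a

Answer: 3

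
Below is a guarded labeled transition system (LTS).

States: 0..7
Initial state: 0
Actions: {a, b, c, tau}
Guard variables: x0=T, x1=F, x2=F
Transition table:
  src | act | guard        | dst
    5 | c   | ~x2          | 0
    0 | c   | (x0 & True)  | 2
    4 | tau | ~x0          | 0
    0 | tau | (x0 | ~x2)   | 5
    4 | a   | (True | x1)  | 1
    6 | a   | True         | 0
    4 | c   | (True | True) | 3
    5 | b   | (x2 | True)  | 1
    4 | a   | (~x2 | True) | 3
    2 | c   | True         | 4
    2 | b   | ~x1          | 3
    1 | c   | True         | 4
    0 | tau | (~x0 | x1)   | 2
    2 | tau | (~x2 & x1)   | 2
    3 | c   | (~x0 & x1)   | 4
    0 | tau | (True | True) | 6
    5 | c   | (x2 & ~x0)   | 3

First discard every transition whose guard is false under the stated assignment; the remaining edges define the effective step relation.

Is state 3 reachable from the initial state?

12 transition(s) survive guard evaluation.
Layer 0: {0}
Layer 1: {2,5,6}  now seen {0,2,5,6}
Layer 2: {1,3,4}  now seen {0,1,2,3,4,5,6}
Reach set: {0,1,2,3,4,5,6}
trace reaching 3: c·b

Answer: REACHABLE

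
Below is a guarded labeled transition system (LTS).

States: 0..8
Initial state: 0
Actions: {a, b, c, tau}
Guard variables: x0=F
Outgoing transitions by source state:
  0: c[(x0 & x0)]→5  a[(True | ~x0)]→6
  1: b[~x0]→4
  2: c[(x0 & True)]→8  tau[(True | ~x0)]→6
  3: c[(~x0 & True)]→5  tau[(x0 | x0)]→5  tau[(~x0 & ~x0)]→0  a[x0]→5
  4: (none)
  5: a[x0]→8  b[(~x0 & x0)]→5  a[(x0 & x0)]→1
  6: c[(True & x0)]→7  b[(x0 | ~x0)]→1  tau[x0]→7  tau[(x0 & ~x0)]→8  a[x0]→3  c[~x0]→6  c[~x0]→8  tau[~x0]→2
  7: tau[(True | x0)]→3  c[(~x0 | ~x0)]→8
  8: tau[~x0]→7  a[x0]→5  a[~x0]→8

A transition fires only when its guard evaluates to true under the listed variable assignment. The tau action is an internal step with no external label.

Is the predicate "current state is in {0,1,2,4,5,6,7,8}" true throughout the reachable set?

Inv-set: {0,1,2,4,5,6,7,8}
R = {0,1,2,3,4,5,6,7,8}
  0: ✓
  1: ✓
  2: ✓
  3: ✗ unsafe
  4: ✓
  5: ✓
  6: ✓
  7: ✓
  8: ✓
counterexample path to 3: a·c·tau·tau

Answer: INVARIANT VIOLATED at state 3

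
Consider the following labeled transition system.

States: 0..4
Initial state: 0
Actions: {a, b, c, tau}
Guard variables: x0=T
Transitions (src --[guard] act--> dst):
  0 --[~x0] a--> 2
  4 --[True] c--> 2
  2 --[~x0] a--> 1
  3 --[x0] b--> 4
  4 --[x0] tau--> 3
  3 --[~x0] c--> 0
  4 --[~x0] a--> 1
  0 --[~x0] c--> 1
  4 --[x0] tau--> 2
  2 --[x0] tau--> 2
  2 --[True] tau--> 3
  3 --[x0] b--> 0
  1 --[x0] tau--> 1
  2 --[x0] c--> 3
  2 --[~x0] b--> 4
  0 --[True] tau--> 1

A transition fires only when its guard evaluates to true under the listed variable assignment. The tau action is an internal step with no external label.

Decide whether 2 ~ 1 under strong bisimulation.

Answer: NOT BISIMILAR

Analysis:
Compute ~ classes (split until stable):
  round 0: {{0,1,2,3,4}}
  round 1: {{0,1},{2,4},{3}}
  round 2: {{0,1},{2},{3},{4}}
Fixed point at round 3; 4 class(es).
class of 2: {2}; class of 1: {0,1}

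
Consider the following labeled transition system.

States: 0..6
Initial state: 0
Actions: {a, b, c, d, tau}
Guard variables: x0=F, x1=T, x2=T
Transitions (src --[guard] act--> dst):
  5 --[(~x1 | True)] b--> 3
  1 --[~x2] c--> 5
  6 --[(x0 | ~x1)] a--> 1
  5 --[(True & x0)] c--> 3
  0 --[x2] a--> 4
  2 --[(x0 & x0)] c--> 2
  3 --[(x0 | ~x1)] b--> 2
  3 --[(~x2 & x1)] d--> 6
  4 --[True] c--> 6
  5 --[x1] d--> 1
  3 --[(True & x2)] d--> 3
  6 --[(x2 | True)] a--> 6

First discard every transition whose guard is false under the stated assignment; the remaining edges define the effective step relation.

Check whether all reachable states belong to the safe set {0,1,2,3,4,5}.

Answer: INVARIANT VIOLATED at state 6

Analysis:
Safe = {0,1,2,3,4,5}
Reach set: {0,4,6}
  0: ✓
  4: ✓
  6: ✗ unsafe
reach 6 via a·c — violates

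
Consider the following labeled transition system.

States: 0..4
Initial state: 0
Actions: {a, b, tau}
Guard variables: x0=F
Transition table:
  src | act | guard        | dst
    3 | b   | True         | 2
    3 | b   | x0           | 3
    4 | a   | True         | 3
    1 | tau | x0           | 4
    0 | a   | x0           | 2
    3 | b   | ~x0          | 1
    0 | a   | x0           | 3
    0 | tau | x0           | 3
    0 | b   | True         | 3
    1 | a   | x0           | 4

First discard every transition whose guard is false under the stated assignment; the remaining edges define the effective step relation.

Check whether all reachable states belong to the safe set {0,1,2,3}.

Answer: INVARIANT HOLDS

Working:
Inv-set: {0,1,2,3}
R = {0,1,2,3}
  0: ok
  1: ok
  2: ok
  3: ok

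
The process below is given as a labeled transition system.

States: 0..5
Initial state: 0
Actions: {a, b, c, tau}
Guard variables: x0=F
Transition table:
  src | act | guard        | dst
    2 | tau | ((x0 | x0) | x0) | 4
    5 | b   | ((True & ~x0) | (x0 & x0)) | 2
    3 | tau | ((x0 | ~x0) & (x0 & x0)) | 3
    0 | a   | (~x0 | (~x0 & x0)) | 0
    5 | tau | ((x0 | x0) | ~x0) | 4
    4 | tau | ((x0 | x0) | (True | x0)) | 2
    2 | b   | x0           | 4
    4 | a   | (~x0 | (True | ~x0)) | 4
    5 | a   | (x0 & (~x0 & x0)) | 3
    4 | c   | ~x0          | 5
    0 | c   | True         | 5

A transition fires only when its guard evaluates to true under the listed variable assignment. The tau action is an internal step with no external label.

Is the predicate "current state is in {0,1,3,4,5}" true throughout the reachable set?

Answer: INVARIANT VIOLATED at state 2

Working:
Inv-set: {0,1,3,4,5}
Reach set: {0,2,4,5}
  0: safe
  2: VIOLATES
  4: safe
  5: safe
reach 2 via c·b — violates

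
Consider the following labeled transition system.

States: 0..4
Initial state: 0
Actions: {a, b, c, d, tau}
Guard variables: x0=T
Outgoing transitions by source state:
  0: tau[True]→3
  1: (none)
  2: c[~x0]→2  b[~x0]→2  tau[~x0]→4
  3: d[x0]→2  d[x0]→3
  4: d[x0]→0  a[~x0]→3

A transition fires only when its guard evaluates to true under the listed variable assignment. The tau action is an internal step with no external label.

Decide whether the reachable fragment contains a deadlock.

Reach set: {0,2,3}
  0: tau→3  [deg 1]
  2: ∅  [STUCK]
  3: d→2  d→3  [deg 2]
Path to 2: tau·d

Answer: DEADLOCK at state 2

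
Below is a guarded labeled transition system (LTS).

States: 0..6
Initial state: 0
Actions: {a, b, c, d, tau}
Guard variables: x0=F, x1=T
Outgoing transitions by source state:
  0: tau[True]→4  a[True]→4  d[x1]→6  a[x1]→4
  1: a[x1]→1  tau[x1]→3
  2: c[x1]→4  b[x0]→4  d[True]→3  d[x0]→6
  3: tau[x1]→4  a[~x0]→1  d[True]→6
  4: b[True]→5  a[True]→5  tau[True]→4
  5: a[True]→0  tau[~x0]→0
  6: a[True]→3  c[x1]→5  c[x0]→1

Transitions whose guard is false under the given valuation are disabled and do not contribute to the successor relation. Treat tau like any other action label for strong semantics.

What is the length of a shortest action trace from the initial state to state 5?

Answer: 2

Trace:
Layered search for 5:
  L0 = {0}
  L1 = {4,6}
  L2 = {3,5}
first hit 5 at d=2 via a·a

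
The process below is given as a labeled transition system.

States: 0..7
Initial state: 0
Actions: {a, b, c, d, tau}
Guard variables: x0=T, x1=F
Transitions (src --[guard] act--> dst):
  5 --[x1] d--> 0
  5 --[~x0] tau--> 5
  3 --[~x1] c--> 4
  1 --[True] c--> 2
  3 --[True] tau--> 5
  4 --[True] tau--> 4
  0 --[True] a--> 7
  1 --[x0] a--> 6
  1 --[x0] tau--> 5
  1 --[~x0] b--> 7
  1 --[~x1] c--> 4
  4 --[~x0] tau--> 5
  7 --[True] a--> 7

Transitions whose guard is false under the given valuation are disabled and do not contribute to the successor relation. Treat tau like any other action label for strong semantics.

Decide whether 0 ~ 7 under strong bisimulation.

Refine partition for ~:
  P[0] = {{0,1,2,3,4,5,6,7}}
  P[1] = {{0,7},{1},{2,5,6},{3},{4}}
5 equivalence class(es) (converged in 2)
[0]={0,7}  [7]={0,7}

Answer: BISIMILAR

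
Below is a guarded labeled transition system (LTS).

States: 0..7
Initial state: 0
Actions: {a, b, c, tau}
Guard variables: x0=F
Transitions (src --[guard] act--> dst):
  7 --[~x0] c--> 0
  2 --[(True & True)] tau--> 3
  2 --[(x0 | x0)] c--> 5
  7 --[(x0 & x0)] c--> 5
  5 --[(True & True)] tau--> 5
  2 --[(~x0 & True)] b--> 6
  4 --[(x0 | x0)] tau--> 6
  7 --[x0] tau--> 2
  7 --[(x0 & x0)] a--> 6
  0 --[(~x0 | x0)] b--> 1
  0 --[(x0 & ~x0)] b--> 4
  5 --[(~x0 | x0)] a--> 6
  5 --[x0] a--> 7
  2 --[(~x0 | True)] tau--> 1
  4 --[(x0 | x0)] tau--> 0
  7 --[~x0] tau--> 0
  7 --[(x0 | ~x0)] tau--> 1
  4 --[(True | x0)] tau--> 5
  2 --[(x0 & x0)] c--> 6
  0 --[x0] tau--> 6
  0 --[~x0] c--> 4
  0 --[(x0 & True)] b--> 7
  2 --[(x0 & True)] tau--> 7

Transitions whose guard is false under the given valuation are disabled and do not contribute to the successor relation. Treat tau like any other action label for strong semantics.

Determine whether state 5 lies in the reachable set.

Guard filter leaves 11 enabled edge(s).
depth 0: {0}
depth 1: {1,4}  total {0,1,4}
depth 2: {5}  total {0,1,4,5}
depth 3: {6}  total {0,1,4,5,6}
Reach set: {0,1,4,5,6}
witness 5: c·tau

Answer: REACHABLE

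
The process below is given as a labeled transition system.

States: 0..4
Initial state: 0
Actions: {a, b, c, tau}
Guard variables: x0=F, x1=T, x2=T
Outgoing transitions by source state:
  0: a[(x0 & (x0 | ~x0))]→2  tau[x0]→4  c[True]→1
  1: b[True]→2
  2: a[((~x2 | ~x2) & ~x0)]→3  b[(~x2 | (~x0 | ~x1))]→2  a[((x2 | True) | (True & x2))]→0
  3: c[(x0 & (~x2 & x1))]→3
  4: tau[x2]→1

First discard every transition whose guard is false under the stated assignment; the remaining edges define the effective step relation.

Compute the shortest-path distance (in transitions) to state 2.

Answer: 2

Trace:
Layered search for 2:
  Layer 0: {0}
  Layer 1: {1}
  Layer 2: {2}
first hit 2 at d=2 via c·b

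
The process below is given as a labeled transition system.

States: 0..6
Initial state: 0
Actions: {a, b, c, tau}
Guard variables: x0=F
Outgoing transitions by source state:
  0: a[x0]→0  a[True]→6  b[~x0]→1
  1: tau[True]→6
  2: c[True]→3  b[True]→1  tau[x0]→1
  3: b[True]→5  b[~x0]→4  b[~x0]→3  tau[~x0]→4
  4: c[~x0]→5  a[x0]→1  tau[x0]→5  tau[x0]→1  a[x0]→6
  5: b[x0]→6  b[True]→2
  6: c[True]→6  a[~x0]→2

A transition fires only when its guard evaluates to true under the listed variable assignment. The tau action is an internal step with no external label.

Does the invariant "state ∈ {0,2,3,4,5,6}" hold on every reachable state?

Answer: INVARIANT VIOLATED at state 1

Trace:
Inv-set: {0,2,3,4,5,6}
R = {0,1,2,3,4,5,6}
  0: safe
  1: outside
  2: safe
  3: safe
  4: safe
  5: safe
  6: safe
witness against invariant: b → 1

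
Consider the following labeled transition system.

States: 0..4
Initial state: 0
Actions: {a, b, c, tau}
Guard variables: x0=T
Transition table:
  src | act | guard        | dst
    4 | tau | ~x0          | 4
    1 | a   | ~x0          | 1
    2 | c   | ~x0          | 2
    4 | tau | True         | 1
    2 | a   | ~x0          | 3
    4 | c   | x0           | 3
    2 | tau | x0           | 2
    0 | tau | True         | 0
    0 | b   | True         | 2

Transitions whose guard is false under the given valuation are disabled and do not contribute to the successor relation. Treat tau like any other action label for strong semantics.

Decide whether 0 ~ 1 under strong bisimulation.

Bisimulation quotient by refinement:
  π0 = {{0,1,2,3,4}}
  π1 = {{0},{1,3},{2},{4}}
4 equivalence class(es) (converged in 2)
0∈{0}, 1∈{1,3}

Answer: NOT BISIMILAR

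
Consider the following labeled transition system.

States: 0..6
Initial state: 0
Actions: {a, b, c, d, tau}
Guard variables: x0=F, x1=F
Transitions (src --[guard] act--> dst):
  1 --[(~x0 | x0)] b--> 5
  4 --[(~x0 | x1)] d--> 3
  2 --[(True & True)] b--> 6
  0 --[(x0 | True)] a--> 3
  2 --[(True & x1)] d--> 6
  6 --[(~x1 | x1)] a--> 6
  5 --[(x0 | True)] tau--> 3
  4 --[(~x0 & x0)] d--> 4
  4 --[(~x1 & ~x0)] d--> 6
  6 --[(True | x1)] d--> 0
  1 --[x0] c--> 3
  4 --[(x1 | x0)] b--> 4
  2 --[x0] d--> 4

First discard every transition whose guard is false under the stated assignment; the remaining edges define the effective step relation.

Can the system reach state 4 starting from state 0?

Answer: UNREACHABLE

Working:
Guard filter leaves 8 enabled edge(s).
depth 0: {0}
depth 1: {3}  cumulative {0,3}
R = {0,3}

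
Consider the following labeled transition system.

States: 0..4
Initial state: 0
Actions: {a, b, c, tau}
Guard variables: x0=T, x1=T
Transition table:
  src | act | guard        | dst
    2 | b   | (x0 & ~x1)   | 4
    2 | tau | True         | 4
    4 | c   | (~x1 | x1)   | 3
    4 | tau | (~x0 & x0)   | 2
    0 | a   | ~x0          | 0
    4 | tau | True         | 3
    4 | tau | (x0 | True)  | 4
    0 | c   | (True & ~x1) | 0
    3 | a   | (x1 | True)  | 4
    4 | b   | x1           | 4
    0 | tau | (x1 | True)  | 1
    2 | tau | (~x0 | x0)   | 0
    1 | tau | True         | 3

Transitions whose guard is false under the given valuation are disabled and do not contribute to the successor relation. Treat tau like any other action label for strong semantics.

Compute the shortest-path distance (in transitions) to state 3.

Answer: 2

Trace:
Layered search for 3:
  Layer 0: {0}
  Layer 1: {1}
  Layer 2: {3}
first hit 3 at d=2 via tau·tau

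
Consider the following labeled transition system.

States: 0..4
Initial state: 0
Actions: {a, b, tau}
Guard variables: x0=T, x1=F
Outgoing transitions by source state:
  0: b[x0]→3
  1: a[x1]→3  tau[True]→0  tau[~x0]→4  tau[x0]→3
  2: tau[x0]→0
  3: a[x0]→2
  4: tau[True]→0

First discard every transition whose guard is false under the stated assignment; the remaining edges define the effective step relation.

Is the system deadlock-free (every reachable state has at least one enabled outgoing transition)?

Answer: DEADLOCK-FREE

Analysis:
Reach set: {0,2,3}
  0: b→3  [deg 1]
  2: tau→0  [deg 1]
  3: a→2  [deg 1]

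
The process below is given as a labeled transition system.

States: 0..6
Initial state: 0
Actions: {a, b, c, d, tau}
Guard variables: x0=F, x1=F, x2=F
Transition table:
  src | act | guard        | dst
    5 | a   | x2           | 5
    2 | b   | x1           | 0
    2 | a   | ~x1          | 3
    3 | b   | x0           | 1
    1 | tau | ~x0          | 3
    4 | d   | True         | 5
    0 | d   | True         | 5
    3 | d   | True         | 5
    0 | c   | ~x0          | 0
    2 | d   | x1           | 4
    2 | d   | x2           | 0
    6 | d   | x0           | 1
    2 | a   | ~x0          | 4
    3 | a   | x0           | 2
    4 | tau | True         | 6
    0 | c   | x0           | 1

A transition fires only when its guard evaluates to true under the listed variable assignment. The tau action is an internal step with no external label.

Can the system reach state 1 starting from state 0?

After dropping false guards: 8 live edges.
Layer 0: {0}
Layer 1: {5}  cumulative {0,5}
R = {0,5}

Answer: UNREACHABLE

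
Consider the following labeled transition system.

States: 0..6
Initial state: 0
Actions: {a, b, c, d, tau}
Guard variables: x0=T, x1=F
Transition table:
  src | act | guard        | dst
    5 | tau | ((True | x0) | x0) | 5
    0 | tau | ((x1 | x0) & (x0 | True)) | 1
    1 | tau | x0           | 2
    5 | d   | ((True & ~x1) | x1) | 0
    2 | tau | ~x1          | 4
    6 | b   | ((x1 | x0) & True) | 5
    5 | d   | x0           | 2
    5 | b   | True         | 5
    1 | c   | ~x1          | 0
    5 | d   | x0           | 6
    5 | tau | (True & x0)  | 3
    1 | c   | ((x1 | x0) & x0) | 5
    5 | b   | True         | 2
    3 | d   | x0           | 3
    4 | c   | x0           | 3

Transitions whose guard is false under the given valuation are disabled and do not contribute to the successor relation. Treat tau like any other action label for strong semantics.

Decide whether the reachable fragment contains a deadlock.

Answer: DEADLOCK-FREE

Working:
Reach set: {0,1,2,3,4,5,6}
  0: tau→1  [deg 1]
  1: c→0  c→5  tau→2  [deg 3]
  2: tau→4  [deg 1]
  3: d→3  [deg 1]
  4: c→3  [deg 1]
  5: b→2  b→5  d→0  d→2  d→6  tau→3  tau→5  [deg 7]
  6: b→5  [deg 1]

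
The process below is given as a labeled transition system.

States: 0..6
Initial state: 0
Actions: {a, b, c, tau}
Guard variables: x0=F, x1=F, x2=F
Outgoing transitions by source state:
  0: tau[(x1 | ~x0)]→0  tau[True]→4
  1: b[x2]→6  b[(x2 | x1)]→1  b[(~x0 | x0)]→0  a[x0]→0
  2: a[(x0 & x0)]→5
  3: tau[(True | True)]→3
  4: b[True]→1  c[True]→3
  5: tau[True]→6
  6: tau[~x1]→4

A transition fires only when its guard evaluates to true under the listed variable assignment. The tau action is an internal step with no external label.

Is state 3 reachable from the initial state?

Answer: REACHABLE

Working:
8 transition(s) survive guard evaluation.
depth 0: {0}
depth 1: {4}  now seen {0,4}
depth 2: {1,3}  now seen {0,1,3,4}
R = {0,1,3,4}
Path to 3: tau·c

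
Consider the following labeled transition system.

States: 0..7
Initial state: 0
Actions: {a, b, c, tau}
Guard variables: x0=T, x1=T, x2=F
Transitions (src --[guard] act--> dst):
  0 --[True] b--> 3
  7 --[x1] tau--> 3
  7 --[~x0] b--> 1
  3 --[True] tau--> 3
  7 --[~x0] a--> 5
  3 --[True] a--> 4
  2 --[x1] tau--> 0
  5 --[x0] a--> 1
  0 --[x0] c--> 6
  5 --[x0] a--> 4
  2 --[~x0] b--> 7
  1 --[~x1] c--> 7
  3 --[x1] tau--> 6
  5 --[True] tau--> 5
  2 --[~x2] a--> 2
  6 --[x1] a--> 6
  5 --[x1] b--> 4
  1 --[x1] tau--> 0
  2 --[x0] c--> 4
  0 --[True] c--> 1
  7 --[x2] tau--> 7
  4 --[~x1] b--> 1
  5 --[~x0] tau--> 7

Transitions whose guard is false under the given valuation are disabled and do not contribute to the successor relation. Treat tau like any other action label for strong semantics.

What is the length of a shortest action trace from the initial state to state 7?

Answer: UNREACHABLE

Analysis:
BFS to 7:
  L0 = {0}
  L1 = {1,3,6}
  L2 = {4}
7 never appears.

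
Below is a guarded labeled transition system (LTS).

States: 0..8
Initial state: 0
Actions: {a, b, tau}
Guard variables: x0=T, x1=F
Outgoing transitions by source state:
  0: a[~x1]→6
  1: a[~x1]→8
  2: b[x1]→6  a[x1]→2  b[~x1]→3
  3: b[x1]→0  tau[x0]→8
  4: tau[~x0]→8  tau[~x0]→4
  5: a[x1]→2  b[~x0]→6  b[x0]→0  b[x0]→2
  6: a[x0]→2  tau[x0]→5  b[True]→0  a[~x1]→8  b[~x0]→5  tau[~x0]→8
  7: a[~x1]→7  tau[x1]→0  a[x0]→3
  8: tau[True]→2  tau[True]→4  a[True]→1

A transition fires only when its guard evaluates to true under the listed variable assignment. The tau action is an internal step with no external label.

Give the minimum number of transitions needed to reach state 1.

BFS to 1:
  L0 = {0}
  L1 = {6}
  L2 = {2,5,8}
  L3 = {1,3,4}
depth(1)=3, e.g. a·a·a

Answer: 3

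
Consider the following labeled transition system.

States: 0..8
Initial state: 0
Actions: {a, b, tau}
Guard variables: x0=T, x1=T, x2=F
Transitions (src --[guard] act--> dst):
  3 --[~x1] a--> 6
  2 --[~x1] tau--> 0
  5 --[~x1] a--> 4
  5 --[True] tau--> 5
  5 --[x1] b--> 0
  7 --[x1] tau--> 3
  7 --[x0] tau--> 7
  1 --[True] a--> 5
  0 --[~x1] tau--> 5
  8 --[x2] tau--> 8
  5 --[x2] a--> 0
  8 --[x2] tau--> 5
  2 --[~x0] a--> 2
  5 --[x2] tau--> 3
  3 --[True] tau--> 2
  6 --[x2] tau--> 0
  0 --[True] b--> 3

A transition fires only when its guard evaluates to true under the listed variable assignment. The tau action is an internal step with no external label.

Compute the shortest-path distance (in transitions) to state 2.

Answer: 2

Analysis:
Breadth-first toward 2:
  depth 0: {0}
  depth 1: {3}
  depth 2: {2}
depth(2)=2, e.g. b·tau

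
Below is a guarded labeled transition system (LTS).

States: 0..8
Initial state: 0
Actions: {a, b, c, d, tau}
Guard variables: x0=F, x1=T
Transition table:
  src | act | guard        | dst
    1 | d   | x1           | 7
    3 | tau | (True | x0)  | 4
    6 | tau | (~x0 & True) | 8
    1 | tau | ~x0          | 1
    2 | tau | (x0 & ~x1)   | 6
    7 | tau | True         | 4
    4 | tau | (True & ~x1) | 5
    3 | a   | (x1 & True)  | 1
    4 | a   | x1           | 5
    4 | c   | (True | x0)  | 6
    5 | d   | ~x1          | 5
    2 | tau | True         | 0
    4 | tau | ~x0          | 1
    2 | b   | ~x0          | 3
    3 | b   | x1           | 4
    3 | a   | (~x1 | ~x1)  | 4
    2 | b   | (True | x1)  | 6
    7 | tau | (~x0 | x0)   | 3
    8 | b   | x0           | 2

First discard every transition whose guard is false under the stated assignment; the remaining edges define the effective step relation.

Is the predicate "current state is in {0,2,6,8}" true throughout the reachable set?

Answer: INVARIANT HOLDS

Working:
Inv-set: {0,2,6,8}
Reachable = {0}
  0: ok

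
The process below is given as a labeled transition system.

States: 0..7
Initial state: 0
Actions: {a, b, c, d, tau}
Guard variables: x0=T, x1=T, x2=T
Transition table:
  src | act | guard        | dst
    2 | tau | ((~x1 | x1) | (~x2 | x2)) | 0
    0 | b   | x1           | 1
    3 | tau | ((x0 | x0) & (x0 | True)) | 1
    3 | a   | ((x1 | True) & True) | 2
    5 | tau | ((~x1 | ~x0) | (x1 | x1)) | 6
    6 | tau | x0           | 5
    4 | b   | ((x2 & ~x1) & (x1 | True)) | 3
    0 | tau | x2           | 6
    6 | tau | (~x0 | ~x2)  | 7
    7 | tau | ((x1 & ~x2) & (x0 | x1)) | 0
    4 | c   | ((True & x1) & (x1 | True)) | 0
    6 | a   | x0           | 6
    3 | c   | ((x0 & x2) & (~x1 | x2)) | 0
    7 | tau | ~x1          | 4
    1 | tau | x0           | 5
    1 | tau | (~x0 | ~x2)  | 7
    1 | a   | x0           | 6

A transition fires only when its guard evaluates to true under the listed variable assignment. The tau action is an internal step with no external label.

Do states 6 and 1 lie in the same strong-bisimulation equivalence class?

Refine partition for ~:
  round 0: {{0,1,2,3,4,5,6,7}}
  round 1: {{0},{1,6},{2,5},{3},{4},{7}}
  round 2: {{0},{1,6},{2},{3},{4},{5},{7}}
Fixed point at round 3; 7 class(es).
6∈{1,6}, 1∈{1,6}

Answer: BISIMILAR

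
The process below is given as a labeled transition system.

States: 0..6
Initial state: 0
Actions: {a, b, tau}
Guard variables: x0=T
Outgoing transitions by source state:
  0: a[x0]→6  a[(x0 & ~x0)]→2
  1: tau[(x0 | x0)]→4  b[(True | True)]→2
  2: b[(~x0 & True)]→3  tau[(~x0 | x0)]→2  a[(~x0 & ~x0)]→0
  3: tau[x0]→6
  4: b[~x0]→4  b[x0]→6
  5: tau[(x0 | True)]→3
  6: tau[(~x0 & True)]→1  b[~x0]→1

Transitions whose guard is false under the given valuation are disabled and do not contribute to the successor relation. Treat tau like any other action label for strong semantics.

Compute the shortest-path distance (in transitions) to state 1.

Layered search for 1:
  Layer 0: {0}
  Layer 1: {6}
1 never appears.

Answer: UNREACHABLE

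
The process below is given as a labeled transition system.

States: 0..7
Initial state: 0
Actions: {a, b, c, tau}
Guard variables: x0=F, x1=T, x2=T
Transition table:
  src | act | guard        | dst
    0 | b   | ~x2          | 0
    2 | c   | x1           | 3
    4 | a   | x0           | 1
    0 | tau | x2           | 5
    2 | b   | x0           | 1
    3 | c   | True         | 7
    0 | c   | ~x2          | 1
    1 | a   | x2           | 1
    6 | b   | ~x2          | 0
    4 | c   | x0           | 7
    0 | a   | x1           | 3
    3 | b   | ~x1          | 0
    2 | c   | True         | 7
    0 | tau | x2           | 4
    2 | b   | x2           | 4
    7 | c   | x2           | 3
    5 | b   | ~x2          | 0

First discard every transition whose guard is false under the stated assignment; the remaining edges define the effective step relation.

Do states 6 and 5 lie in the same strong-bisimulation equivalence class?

Bisimulation quotient by refinement:
  P[0] = {{0,1,2,3,4,5,6,7}}
  P[1] = {{0},{1},{2},{3,7},{4,5,6}}
stable after 2 split(s): 5 block(s)
[6]={4,5,6}  [5]={4,5,6}

Answer: BISIMILAR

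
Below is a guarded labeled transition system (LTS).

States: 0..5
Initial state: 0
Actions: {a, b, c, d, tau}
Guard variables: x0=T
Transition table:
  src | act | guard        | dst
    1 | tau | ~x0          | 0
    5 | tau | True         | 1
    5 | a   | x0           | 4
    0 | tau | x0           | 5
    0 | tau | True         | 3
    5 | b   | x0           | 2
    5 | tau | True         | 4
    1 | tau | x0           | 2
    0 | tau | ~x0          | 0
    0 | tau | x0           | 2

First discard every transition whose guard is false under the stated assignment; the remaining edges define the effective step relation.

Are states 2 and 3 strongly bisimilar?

Answer: BISIMILAR

Working:
Compute ~ classes (split until stable):
  π0 = {{0,1,2,3,4,5}}
  π1 = {{0,1},{2,3,4},{5}}
  π2 = {{0},{1},{2,3,4},{5}}
stable after 3 split(s): 4 block(s)
class of 2: {2,3,4}; class of 3: {2,3,4}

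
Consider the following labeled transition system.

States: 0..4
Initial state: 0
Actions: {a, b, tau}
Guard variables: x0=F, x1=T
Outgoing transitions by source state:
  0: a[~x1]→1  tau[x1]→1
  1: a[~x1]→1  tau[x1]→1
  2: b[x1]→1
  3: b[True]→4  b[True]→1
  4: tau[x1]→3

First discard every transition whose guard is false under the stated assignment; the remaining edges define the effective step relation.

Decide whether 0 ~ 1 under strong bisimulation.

Bisimulation quotient by refinement:
  π0 = {{0,1,2,3,4}}
  π1 = {{0,1,4},{2,3}}
  π2 = {{0,1},{2,3},{4}}
  π3 = {{0,1},{2},{3},{4}}
4 equivalence class(es) (converged in 4)
0∈{0,1}, 1∈{0,1}

Answer: BISIMILAR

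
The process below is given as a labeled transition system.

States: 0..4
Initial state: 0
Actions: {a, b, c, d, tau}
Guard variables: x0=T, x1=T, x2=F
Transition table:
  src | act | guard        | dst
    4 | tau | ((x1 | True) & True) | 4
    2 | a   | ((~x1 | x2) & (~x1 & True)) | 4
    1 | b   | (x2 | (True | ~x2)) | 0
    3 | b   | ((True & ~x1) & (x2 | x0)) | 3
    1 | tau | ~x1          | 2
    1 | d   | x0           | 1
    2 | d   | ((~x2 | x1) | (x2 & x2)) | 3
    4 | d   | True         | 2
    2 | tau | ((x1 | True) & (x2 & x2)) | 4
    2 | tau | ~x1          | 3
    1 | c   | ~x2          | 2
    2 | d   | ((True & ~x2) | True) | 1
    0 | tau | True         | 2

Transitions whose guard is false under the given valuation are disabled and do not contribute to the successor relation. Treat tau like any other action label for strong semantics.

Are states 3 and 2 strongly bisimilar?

Bisimulation quotient by refinement:
  round 0: {{0,1,2,3,4}}
  round 1: {{0},{1},{2},{3},{4}}
stable after 2 split(s): 5 block(s)
class of 3: {3}; class of 2: {2}

Answer: NOT BISIMILAR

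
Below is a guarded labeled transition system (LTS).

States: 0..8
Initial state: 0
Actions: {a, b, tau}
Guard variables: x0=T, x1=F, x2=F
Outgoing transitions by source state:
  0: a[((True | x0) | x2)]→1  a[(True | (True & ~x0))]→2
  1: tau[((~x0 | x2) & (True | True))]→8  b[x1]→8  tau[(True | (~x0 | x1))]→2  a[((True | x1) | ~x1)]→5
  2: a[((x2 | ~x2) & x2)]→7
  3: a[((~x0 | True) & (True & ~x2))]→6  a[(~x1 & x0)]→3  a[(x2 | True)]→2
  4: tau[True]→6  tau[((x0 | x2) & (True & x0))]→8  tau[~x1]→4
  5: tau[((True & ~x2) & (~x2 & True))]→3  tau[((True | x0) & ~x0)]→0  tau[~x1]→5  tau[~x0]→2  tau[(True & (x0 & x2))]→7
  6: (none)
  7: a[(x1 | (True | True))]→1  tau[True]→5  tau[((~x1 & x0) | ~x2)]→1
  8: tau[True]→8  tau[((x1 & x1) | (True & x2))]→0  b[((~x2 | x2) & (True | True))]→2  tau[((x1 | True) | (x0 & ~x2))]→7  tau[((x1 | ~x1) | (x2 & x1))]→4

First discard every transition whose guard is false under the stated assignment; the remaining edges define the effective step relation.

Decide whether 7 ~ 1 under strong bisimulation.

Refine partition for ~:
  P[0] = {{0,1,2,3,4,5,6,7,8}}
  P[1] = {{0,3},{1,7},{2,6},{4,5},{8}}
  P[2] = {{0},{1},{2,6},{3},{4},{5},{7},{8}}
stable after 3 split(s): 8 block(s)
[7]={7}  [1]={1}

Answer: NOT BISIMILAR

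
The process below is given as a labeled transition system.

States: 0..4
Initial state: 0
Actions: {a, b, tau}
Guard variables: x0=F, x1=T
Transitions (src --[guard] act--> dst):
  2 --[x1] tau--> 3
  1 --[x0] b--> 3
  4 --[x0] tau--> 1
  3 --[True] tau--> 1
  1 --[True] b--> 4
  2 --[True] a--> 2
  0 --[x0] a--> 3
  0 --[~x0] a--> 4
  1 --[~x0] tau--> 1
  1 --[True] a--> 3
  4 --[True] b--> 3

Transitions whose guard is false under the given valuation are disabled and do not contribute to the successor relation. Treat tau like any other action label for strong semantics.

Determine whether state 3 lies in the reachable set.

Answer: REACHABLE

Working:
8 transition(s) survive guard evaluation.
L0 = {0}
L1 = {4}  total {0,4}
L2 = {3}  total {0,3,4}
L3 = {1}  total {0,1,3,4}
Reach set: {0,1,3,4}
trace reaching 3: a·b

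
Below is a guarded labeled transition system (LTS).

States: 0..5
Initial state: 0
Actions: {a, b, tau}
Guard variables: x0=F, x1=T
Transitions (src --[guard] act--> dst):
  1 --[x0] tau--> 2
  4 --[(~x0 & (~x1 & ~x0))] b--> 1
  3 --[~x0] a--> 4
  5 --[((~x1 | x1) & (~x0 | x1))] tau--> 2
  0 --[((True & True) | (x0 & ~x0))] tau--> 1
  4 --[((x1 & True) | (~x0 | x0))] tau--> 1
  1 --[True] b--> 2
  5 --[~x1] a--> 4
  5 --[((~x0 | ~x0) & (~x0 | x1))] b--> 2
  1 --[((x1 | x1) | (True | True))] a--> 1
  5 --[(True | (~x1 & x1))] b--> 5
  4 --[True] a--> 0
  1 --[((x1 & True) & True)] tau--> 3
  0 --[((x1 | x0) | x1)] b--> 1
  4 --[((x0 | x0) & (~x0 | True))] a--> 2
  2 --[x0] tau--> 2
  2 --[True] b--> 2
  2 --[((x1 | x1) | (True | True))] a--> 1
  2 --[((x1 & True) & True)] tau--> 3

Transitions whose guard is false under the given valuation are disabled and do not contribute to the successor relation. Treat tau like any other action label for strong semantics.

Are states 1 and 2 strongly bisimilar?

Answer: BISIMILAR

Trace:
Compute ~ classes (split until stable):
  P[0] = {{0,1,2,3,4,5}}
  P[1] = {{0,5},{1,2},{3},{4}}
  P[2] = {{0},{1,2},{3},{4},{5}}
Fixed point at round 3; 5 class(es).
[1]={1,2}  [2]={1,2}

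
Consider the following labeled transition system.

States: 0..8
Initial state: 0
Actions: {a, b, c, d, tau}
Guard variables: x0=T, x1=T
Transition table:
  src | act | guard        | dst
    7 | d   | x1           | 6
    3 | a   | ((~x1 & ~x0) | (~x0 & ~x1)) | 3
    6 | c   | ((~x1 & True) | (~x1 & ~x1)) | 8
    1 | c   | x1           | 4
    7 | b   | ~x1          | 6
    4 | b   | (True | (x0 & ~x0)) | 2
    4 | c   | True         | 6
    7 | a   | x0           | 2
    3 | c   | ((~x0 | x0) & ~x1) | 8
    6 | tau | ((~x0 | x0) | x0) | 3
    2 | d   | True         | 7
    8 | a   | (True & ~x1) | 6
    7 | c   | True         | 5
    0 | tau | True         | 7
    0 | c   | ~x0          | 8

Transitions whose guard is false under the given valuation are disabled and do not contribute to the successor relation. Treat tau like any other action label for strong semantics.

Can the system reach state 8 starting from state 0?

Guard filter leaves 9 enabled edge(s).
L0 = {0}
L1 = {7}  cumulative {0,7}
L2 = {2,5,6}  cumulative {0,2,5,6,7}
L3 = {3}  cumulative {0,2,3,5,6,7}
R = {0,2,3,5,6,7}

Answer: UNREACHABLE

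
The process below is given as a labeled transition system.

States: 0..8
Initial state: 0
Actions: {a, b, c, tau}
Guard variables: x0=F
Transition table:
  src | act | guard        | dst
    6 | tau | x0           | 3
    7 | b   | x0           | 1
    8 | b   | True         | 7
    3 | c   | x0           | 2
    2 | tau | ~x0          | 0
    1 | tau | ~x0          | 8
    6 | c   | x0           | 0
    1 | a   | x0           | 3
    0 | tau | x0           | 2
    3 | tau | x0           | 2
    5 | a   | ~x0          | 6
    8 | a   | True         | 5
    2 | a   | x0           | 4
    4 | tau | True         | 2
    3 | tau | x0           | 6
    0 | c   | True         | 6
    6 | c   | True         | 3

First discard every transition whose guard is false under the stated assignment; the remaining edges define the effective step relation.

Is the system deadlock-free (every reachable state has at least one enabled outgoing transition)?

Answer: DEADLOCK at state 3

Working:
Reach set: {0,3,6}
  0: c→6  [deg 1]
  3: ∅  [deadlock]
  6: c→3  [deg 1]
Path to 3: c·c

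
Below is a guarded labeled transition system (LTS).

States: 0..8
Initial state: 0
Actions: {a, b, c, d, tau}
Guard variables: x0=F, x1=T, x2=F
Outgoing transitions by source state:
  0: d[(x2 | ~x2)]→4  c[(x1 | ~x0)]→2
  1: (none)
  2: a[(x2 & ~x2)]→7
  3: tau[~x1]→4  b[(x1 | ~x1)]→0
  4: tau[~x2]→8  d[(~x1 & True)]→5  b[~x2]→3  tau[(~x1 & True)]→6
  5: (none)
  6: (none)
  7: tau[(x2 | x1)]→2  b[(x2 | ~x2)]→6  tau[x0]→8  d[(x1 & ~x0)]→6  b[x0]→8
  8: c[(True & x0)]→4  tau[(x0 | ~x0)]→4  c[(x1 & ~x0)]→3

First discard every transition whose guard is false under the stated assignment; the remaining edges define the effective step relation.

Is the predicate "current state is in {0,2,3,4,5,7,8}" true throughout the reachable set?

Allowed set {0,2,3,4,5,7,8}
R = {0,2,3,4,8}
  0: safe
  2: safe
  3: safe
  4: safe
  8: safe

Answer: INVARIANT HOLDS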